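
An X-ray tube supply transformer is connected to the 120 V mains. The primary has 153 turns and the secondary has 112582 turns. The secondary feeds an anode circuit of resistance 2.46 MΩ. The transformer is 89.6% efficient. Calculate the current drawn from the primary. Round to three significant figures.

I_p ≈ 29.5 A

V_s = 120 × 112582/153 = 88300 V.
I_s = V_s/R = 88300/(2.46×10^6) = 0.035894 A.
P_out = V_s I_s = 88300 × 0.035894 = 3169.4 W.
P_in = P_out/η = 3169.4/0.896 = 3537.3 W.
I_p = P_in/V_p = 3537.3/120 = 29.5 A.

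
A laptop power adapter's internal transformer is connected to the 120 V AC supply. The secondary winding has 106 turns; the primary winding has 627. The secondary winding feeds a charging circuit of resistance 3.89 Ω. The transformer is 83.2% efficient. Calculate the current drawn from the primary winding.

I_p ≈ 1.06 A

V_s = 120 × 106/627 = 20.287 V.
I_s = V_s/R = 20.287/3.89 = 5.2152 A.
P_out = V_s I_s = 20.287 × 5.2152 = 105.80 W.
P_in = P_out/η = 105.80/0.832 = 127.16 W.
I_p = P_in/V_p = 127.16/120 = 1.06 A.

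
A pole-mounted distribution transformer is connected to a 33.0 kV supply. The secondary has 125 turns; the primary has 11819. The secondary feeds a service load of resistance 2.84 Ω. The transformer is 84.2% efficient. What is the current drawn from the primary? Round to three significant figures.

I_p ≈ 1.54 A

V_s = 33000 × 125/11819 = 349.01 V.
I_s = V_s/R = 349.01/2.84 = 122.89 A.
P_out = V_s I_s = 349.01 × 122.89 = 42891 W.
P_in = P_out/η = 42891/0.842 = 50940 W.
I_p = P_in/V_p = 50940/33000 = 1.54 A.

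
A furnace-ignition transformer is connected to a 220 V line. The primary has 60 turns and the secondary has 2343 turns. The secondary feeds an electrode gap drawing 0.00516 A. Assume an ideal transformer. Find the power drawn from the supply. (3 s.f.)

P ≈ 44.3 W

I_p = I_s × N_s/N_p = 0.00516 × 2343/60 = 0.20150 A.
P = V_p I_p = 220 × 0.20150 = 44.3 W.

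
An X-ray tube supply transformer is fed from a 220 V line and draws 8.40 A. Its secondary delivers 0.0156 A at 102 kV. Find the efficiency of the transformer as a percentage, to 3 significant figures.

P_in = 220 × 8.40 = 1848.00 W.
P_out = 102000 × 0.0156 = 1591.20 W.
η = P_out/P_in = 1591.20/1848.00 = 0.861.

η ≈ 86.1%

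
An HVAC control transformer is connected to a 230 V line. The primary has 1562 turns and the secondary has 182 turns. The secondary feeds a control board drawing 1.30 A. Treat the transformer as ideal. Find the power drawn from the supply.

I_p = I_s × N_s/N_p = 1.30 × 182/1562 = 0.15147 A.
P = V_p I_p = 230 × 0.15147 = 34.8 W.

P ≈ 34.8 W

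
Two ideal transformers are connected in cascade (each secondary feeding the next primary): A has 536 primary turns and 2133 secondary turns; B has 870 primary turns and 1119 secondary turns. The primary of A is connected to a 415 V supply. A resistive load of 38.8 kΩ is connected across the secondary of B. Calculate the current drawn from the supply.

I_supply ≈ 0.280 A

After A: V = 415.00 × 2133/536 = 1651.5 V.
After B: V = 1651.5 × 1119/870 = 2124.1 V.
I_load = 2124.1/38800 = 0.054746 A, so P_out = 2124.1 × 0.054746 = 116.29 W.
All ideal ⇒ P_in = P_out, so I_supply = 116.29/415 = 0.280 A.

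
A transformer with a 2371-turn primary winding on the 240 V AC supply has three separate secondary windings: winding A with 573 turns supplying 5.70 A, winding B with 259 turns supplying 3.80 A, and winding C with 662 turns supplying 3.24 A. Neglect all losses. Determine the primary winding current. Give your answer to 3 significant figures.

V_A = 240 × 573/2371 = 58.001 V; V_B = 240 × 259/2371 = 26.217 V; V_C = 240 × 662/2371 = 67.010 V.
P_out = V_A I_A + V_B I_B + V_C I_C = 58.001×5.70 + 26.217×3.80 + 67.010×3.24 = 330.60 + 99.624 + 217.11 = 647.34 W.
Ideal ⇒ P_in = P_out, so I_p = P_out/V_p = 647.34/240 = 2.70 A.

I_p ≈ 2.70 A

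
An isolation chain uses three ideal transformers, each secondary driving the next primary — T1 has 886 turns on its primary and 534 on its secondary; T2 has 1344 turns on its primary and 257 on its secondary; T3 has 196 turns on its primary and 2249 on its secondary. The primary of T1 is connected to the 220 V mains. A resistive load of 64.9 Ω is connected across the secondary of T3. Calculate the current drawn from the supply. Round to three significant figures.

I_supply ≈ 5.93 A

Secondary of T1: V = 220.00 × 534/886 = 132.60 V.
Secondary of T2: V = 132.60 × 257/1344 = 25.355 V.
Secondary of T3: V = 25.355 × 2249/196 = 290.94 V.
I_load = 290.94/64.9 = 4.4828 A, so P_out = 290.94 × 4.4828 = 1304.2 W.
All ideal ⇒ P_in = P_out, so I_supply = 1304.2/220 = 5.93 A.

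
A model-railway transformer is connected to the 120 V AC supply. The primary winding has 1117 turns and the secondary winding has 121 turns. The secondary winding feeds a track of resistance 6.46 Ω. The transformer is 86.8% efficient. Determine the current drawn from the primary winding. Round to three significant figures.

I_p ≈ 0.251 A

V_s = 120 × 121/1117 = 12.999 V.
I_s = V_s/R = 12.999/6.46 = 2.0122 A.
P_out = V_s I_s = 12.999 × 2.0122 = 26.157 W.
P_in = P_out/η = 26.157/0.868 = 30.135 W.
I_p = P_in/V_p = 30.135/120 = 0.251 A.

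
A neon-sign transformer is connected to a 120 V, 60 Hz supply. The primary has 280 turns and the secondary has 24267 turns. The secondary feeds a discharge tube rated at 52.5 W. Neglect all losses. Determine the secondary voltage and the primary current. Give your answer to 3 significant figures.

V_s = V_p × N_s/N_p = 120 × 24267/280 = 10400 V.
I_s = P/V_s = 52.5/10400 = 0.0050480 A.
I_p = I_s × N_s/N_p = 0.0050480 × 24267/280 = 0.438 A.

V_s ≈ 10400 V, I_p ≈ 0.438 A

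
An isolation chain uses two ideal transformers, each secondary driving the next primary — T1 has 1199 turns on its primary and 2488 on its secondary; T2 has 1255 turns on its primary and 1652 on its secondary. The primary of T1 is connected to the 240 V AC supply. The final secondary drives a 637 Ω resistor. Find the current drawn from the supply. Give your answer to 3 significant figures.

I_supply ≈ 2.81 A

Secondary of T1: V = 240.00 × 2488/1199 = 498.02 V.
Secondary of T2: V = 498.02 × 1652/1255 = 655.55 V.
I_load = 655.55/637 = 1.0291 A, so P_out = 655.55 × 1.0291 = 674.65 W.
All ideal ⇒ P_in = P_out, so I_supply = 674.65/240 = 2.81 A.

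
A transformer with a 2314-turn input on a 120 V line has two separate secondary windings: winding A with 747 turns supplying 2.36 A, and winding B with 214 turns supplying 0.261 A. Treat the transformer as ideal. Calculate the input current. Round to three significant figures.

V_A = 120 × 747/2314 = 38.738 V; V_B = 120 × 214/2314 = 11.098 V.
P_out = V_A I_A + V_B I_B = 38.738×2.36 + 11.098×0.261 = 91.422 + 2.8965 = 94.318 W.
Ideal ⇒ P_in = P_out, so I_in = P_out/V_in = 94.318/120 = 0.786 A.

I_in ≈ 0.786 A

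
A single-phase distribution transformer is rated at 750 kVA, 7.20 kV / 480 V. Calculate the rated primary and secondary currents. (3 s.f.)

I_p ≈ 104 A, I_s ≈ 1560 A

I_p = S/V_p = 750000/7200 = 104 A.
I_s = S/V_s = 750000/480 = 1560 A.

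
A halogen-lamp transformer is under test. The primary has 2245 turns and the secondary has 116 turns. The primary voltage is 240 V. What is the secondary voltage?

V_s ≈ 12.4 V

V_s/V_p = N_s/N_p, so V_s = 240 × 116/2245 = 12.4 V.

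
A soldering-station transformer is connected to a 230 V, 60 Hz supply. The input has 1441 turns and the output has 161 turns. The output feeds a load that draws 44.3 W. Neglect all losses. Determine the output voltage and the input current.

V_out = V_in × N_out/N_in = 230 × 161/1441 = 25.697 V.
I_out = P/V_out = 44.3/25.697 = 1.7239 A.
I_in = I_out × N_out/N_in = 1.7239 × 161/1441 = 0.193 A.

V_out ≈ 25.7 V, I_in ≈ 0.193 A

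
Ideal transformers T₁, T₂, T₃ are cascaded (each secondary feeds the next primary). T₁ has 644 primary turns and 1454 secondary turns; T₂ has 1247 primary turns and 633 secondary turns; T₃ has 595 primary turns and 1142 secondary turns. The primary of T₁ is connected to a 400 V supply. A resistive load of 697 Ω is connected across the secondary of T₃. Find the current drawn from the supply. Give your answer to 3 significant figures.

I_supply ≈ 2.78 A

Secondary of T₁: V = 400.00 × 1454/644 = 903.11 V.
Secondary of T₂: V = 903.11 × 633/1247 = 458.43 V.
Secondary of T₃: V = 458.43 × 1142/595 = 879.88 V.
I_load = 879.88/697 = 1.2624 A, so P_out = 879.88 × 1.2624 = 1110.8 W.
All ideal ⇒ P_in = P_out, so I_supply = 1110.8/400 = 2.78 A.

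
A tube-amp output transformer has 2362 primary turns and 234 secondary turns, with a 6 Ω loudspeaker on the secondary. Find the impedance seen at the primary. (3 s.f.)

Z_p ≈ 611 Ω

Z_p = (N_p/N_s)² × Z_s = (2362/234)² × 6 = 611 Ω.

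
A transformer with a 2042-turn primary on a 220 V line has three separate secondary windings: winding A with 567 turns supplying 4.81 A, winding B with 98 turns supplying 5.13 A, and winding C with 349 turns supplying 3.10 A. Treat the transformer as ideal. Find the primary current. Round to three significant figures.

V_A = 220 × 567/2042 = 61.087 V; V_B = 220 × 98/2042 = 10.558 V; V_C = 220 × 349/2042 = 37.600 V.
P_out = V_A I_A + V_B I_B + V_C I_C = 61.087×4.81 + 10.558×5.13 + 37.600×3.10 = 293.83 + 54.164 + 116.56 = 464.55 W.
Ideal ⇒ P_in = P_out, so I_p = P_out/V_p = 464.55/220 = 2.11 A.

I_p ≈ 2.11 A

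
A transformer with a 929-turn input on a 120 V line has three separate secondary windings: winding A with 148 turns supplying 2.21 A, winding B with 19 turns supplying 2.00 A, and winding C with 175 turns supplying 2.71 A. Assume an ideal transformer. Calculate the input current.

I_in ≈ 0.903 A

V_A = 120 × 148/929 = 19.117 V; V_B = 120 × 19/929 = 2.4543 V; V_C = 120 × 175/929 = 22.605 V.
P_out = V_A I_A + V_B I_B + V_C I_C = 19.117×2.21 + 2.4543×2.00 + 22.605×2.71 = 42.249 + 4.9085 + 61.259 = 108.42 W.
Ideal ⇒ P_in = P_out, so I_in = P_out/V_in = 108.42/120 = 0.903 A.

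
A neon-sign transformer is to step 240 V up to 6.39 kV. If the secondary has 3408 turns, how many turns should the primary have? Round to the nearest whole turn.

N_p = 128 turns

N_p/N_s = V_p/V_s, so N_p = 3408 × 240/6390 = 128.0 ≈ 128 turns.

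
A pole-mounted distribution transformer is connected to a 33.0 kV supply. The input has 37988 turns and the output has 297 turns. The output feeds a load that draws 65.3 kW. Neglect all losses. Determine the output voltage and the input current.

V_out = V_in × N_out/N_in = 33000 × 297/37988 = 258.00 V.
I_out = P/V_out = 65300/258.00 = 253.10 A.
I_in = I_out × N_out/N_in = 253.10 × 297/37988 = 1.98 A.

V_out ≈ 258 V, I_in ≈ 1.98 A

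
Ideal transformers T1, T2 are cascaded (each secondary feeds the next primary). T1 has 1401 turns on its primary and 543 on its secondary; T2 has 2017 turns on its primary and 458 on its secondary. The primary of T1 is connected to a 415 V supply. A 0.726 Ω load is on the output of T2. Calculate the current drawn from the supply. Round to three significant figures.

Secondary of T1: V = 415.00 × 543/1401 = 160.85 V.
Secondary of T2: V = 160.85 × 458/2017 = 36.523 V.
I_load = 36.523/0.726 = 50.308 A, so P_out = 36.523 × 50.308 = 1837.4 W.
All ideal ⇒ P_in = P_out, so I_supply = 1837.4/415 = 4.43 A.

I_supply ≈ 4.43 A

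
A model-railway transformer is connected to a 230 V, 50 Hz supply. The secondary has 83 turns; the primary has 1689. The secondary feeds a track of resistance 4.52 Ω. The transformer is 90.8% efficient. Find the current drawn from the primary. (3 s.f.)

I_p ≈ 0.135 A

V_s = 230 × 83/1689 = 11.303 V.
I_s = V_s/R = 11.303/4.52 = 2.5006 A.
P_out = V_s I_s = 11.303 × 2.5006 = 28.263 W.
P_in = P_out/η = 28.263/0.908 = 31.126 W.
I_p = P_in/V_p = 31.126/230 = 0.135 A.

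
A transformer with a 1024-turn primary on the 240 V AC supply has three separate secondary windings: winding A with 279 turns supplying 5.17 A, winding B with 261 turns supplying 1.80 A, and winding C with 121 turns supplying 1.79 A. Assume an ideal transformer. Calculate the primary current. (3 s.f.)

V_A = 240 × 279/1024 = 65.391 V; V_B = 240 × 261/1024 = 61.172 V; V_C = 240 × 121/1024 = 28.359 V.
P_out = V_A I_A + V_B I_B + V_C I_C = 65.391×5.17 + 61.172×1.80 + 28.359×1.79 = 338.07 + 110.11 + 50.763 = 498.94 W.
Ideal ⇒ P_in = P_out, so I_p = P_out/V_p = 498.94/240 = 2.08 A.

I_p ≈ 2.08 A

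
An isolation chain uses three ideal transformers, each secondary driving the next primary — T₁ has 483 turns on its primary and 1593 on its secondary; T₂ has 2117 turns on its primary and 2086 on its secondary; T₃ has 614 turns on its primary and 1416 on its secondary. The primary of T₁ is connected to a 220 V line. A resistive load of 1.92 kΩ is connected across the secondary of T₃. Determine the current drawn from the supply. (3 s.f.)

I_supply ≈ 6.44 A

After T₁: V = 220.00 × 1593/483 = 725.59 V.
After T₂: V = 725.59 × 2086/2117 = 714.96 V.
After T₃: V = 714.96 × 1416/614 = 1648.8 V.
I_load = 1648.8/1920 = 0.85877 A, so P_out = 1648.8 × 0.85877 = 1416.0 W.
All ideal ⇒ P_in = P_out, so I_supply = 1416.0/220 = 6.44 A.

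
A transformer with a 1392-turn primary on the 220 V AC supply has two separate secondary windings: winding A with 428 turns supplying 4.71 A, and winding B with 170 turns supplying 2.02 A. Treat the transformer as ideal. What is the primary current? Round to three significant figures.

V_A = 220 × 428/1392 = 67.644 V; V_B = 220 × 170/1392 = 26.868 V.
P_out = V_A I_A + V_B I_B = 67.644×4.71 + 26.868×2.02 = 318.60 + 54.273 = 372.87 W.
Ideal ⇒ P_in = P_out, so I_p = P_out/V_p = 372.87/220 = 1.69 A.

I_p ≈ 1.69 A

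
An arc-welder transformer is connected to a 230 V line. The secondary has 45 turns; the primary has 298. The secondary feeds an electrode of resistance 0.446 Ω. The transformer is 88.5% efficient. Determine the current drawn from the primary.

I_p ≈ 13.3 A

V_s = 230 × 45/298 = 34.732 V.
I_s = V_s/R = 34.732/0.446 = 77.873 A.
P_out = V_s I_s = 34.732 × 77.873 = 2704.7 W.
P_in = P_out/η = 2704.7/0.885 = 3056.1 W.
I_p = P_in/V_p = 3056.1/230 = 13.3 A.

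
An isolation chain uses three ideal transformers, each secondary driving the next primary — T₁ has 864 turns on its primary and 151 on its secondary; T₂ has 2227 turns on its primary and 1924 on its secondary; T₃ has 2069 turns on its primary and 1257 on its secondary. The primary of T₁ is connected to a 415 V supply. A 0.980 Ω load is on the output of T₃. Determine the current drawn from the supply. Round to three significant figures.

I_supply ≈ 3.56 A

Secondary of T₁: V = 415.00 × 151/864 = 72.529 V.
Secondary of T₂: V = 72.529 × 1924/2227 = 62.661 V.
Secondary of T₃: V = 62.661 × 1257/2069 = 38.069 V.
I_load = 38.069/0.980 = 38.846 A, so P_out = 38.069 × 38.846 = 1478.8 W.
All ideal ⇒ P_in = P_out, so I_supply = 1478.8/415 = 3.56 A.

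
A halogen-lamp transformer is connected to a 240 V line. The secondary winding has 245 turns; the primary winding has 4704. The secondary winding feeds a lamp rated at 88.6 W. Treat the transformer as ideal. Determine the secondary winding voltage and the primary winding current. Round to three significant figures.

V_s ≈ 12.5 V, I_p ≈ 0.369 A

V_s = V_p × N_s/N_p = 240 × 245/4704 = 12.500 V.
I_s = P/V_s = 88.6/12.500 = 7.0880 A.
I_p = I_s × N_s/N_p = 7.0880 × 245/4704 = 0.369 A.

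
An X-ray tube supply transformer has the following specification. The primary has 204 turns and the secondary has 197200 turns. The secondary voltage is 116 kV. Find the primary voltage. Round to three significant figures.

V_p ≈ 120 V

V_p/V_s = N_p/N_s, so V_p = 116000 × 204/197200 = 120 V.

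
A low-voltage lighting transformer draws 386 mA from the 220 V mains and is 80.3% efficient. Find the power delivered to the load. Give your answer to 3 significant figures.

P_out ≈ 68.2 W

P_in = V_in I_in = 220 × 0.386 = 84.920 W.
P_out = η P_in = 0.803 × 84.920 = 68.2 W.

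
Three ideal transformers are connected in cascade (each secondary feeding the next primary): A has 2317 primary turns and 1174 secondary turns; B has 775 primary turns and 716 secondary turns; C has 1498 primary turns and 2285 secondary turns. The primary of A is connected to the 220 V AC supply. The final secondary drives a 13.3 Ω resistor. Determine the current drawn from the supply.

I_supply ≈ 8.43 A

Secondary of A: V = 220.00 × 1174/2317 = 111.47 V.
Secondary of B: V = 111.47 × 716/775 = 102.99 V.
Secondary of C: V = 102.99 × 2285/1498 = 157.09 V.
I_load = 157.09/13.3 = 11.811 A, so P_out = 157.09 × 11.811 = 1855.5 W.
All ideal ⇒ P_in = P_out, so I_supply = 1855.5/220 = 8.43 A.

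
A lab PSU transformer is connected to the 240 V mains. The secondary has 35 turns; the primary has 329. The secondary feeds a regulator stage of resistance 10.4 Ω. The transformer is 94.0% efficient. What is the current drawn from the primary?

I_p ≈ 0.278 A

V_s = 240 × 35/329 = 25.532 V.
I_s = V_s/R = 25.532/10.4 = 2.4550 A.
P_out = V_s I_s = 25.532 × 2.4550 = 62.681 W.
P_in = P_out/η = 62.681/0.940 = 66.682 W.
I_p = P_in/V_p = 66.682/240 = 0.278 A.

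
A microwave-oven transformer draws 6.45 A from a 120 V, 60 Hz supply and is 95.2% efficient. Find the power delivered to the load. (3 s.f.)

P_in = V_p I_p = 120 × 6.45 = 774.00 W.
P_out = η P_in = 0.952 × 774.00 = 737 W.

P_out ≈ 737 W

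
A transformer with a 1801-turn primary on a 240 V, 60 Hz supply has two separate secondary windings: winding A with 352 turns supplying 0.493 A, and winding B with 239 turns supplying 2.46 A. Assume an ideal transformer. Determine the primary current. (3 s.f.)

I_p ≈ 0.423 A

V_A = 240 × 352/1801 = 46.907 V; V_B = 240 × 239/1801 = 31.849 V.
P_out = V_A I_A + V_B I_B = 46.907×0.493 + 31.849×2.46 = 23.125 + 78.348 = 101.47 W.
Ideal ⇒ P_in = P_out, so I_p = P_out/V_p = 101.47/240 = 0.423 A.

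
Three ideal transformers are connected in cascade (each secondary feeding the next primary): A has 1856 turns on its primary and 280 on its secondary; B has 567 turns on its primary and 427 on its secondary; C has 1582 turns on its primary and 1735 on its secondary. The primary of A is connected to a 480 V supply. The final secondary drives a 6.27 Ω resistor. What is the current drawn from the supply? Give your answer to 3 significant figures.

I_supply ≈ 1.19 A

Secondary of A: V = 480.00 × 280/1856 = 72.414 V.
Secondary of B: V = 72.414 × 427/567 = 54.534 V.
Secondary of C: V = 54.534 × 1735/1582 = 59.808 V.
I_load = 59.808/6.27 = 9.5388 A, so P_out = 59.808 × 9.5388 = 570.49 W.
All ideal ⇒ P_in = P_out, so I_supply = 570.49/480 = 1.19 A.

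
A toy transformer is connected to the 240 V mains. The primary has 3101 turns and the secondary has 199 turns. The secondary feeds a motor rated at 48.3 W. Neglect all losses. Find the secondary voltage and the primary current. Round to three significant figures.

V_s ≈ 15.4 V, I_p ≈ 0.201 A

V_s = V_p × N_s/N_p = 240 × 199/3101 = 15.401 V.
I_s = P/V_s = 48.3/15.401 = 3.1361 A.
I_p = I_s × N_s/N_p = 3.1361 × 199/3101 = 0.201 A.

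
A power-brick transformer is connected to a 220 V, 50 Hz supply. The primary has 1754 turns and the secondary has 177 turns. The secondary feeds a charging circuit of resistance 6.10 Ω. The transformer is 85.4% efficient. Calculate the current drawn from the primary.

I_p ≈ 0.430 A

V_s = 220 × 177/1754 = 22.201 V.
I_s = V_s/R = 22.201/6.10 = 3.6395 A.
P_out = V_s I_s = 22.201 × 3.6395 = 80.798 W.
P_in = P_out/η = 80.798/0.854 = 94.612 W.
I_p = P_in/V_p = 94.612/220 = 0.430 A.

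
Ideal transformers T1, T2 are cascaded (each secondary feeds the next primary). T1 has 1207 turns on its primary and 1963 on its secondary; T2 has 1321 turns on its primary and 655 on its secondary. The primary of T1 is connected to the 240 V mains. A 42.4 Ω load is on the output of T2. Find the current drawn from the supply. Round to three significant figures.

Secondary of T1: V = 240.00 × 1963/1207 = 390.32 V.
Secondary of T2: V = 390.32 × 655/1321 = 193.54 V.
I_load = 193.54/42.4 = 4.5645 A, so P_out = 193.54 × 4.5645 = 883.40 W.
All ideal ⇒ P_in = P_out, so I_supply = 883.40/240 = 3.68 A.

I_supply ≈ 3.68 A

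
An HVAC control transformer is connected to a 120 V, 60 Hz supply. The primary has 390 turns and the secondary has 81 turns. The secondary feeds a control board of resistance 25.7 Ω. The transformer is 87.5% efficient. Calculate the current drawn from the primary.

V_s = 120 × 81/390 = 24.923 V.
I_s = V_s/R = 24.923/25.7 = 0.96977 A.
P_out = V_s I_s = 24.923 × 0.96977 = 24.170 W.
P_in = P_out/η = 24.170/0.875 = 27.622 W.
I_p = P_in/V_p = 27.622/120 = 0.230 A.

I_p ≈ 0.230 A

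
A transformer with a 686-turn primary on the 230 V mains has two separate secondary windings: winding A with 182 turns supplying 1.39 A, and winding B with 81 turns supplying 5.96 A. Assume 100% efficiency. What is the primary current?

I_p ≈ 1.07 A

V_A = 230 × 182/686 = 61.020 V; V_B = 230 × 81/686 = 27.157 V.
P_out = V_A I_A + V_B I_B = 61.020×1.39 + 27.157×5.96 = 84.818 + 161.86 = 246.68 W.
Ideal ⇒ P_in = P_out, so I_p = P_out/V_p = 246.68/230 = 1.07 A.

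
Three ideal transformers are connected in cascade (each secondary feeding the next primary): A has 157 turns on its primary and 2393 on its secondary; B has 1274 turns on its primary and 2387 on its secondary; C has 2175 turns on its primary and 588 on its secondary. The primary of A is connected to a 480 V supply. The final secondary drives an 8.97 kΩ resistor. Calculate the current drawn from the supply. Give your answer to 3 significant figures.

Secondary of A: V = 480.00 × 2393/157 = 7316.2 V.
Secondary of B: V = 7316.2 × 2387/1274 = 13708 V.
Secondary of C: V = 13708 × 588/2175 = 3705.8 V.
I_load = 3705.8/8970 = 0.41314 A, so P_out = 3705.8 × 0.41314 = 1531.0 W.
All ideal ⇒ P_in = P_out, so I_supply = 1531.0/480 = 3.19 A.

I_supply ≈ 3.19 A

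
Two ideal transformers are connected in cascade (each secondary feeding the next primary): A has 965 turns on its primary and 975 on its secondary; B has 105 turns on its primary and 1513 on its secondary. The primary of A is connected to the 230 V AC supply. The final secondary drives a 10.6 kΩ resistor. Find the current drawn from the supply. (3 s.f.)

I_supply ≈ 4.60 A

Secondary of A: V = 230.00 × 975/965 = 232.38 V.
Secondary of B: V = 232.38 × 1513/105 = 3348.5 V.
I_load = 3348.5/10600 = 0.31590 A, so P_out = 3348.5 × 0.31590 = 1057.8 W.
All ideal ⇒ P_in = P_out, so I_supply = 1057.8/230 = 4.60 A.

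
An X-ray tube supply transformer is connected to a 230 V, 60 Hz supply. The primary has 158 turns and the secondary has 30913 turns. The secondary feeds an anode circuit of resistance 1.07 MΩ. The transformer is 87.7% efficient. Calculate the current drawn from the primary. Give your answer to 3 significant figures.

V_s = 230 × 30913/158 = 45000 V.
I_s = V_s/R = 45000/(1.07×10^6) = 0.042056 A.
P_out = V_s I_s = 45000 × 0.042056 = 1892.5 W.
P_in = P_out/η = 1892.5/0.877 = 2157.9 W.
I_p = P_in/V_p = 2157.9/230 = 9.38 A.

I_p ≈ 9.38 A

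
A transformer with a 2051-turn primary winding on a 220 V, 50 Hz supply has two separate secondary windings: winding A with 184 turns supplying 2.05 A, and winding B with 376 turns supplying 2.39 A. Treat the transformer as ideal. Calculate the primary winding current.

V_A = 220 × 184/2051 = 19.737 V; V_B = 220 × 376/2051 = 40.332 V.
P_out = V_A I_A + V_B I_B = 19.737×2.05 + 40.332×2.39 = 40.460 + 96.392 = 136.85 W.
Ideal ⇒ P_in = P_out, so I_p = P_out/V_p = 136.85/220 = 0.622 A.

I_p ≈ 0.622 A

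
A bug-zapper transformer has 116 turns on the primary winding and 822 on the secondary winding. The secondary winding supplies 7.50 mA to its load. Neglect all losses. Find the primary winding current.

For an ideal transformer I_p/I_s = N_s/N_p, so I_p = 0.00750 × 822/116 = 0.0531 A.

I_p ≈ 0.0531 A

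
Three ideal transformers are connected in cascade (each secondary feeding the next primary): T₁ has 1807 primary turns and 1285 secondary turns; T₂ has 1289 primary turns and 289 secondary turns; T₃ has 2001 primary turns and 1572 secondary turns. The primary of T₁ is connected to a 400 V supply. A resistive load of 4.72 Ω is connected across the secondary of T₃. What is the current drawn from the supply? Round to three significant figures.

Secondary of T₁: V = 400.00 × 1285/1807 = 284.45 V.
Secondary of T₂: V = 284.45 × 289/1289 = 63.775 V.
Secondary of T₃: V = 63.775 × 1572/2001 = 50.102 V.
I_load = 50.102/4.72 = 10.615 A, so P_out = 50.102 × 10.615 = 531.82 W.
All ideal ⇒ P_in = P_out, so I_supply = 531.82/400 = 1.33 A.

I_supply ≈ 1.33 A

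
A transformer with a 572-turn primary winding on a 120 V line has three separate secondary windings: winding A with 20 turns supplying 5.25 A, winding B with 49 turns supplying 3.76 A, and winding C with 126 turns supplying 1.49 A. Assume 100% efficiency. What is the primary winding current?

I_p ≈ 0.834 A

V_A = 120 × 20/572 = 4.1958 V; V_B = 120 × 49/572 = 10.280 V; V_C = 120 × 126/572 = 26.434 V.
P_out = V_A I_A + V_B I_B + V_C I_C = 4.1958×5.25 + 10.280×3.76 + 26.434×1.49 = 22.028 + 38.652 + 39.386 = 100.07 W.
Ideal ⇒ P_in = P_out, so I_p = P_out/V_p = 100.07/120 = 0.834 A.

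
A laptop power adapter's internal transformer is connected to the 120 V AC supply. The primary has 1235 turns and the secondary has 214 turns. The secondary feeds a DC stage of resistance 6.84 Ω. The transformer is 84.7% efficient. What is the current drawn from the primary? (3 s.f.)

V_s = 120 × 214/1235 = 20.794 V.
I_s = V_s/R = 20.794/6.84 = 3.0400 A.
P_out = V_s I_s = 20.794 × 3.0400 = 63.212 W.
P_in = P_out/η = 63.212/0.847 = 74.631 W.
I_p = P_in/V_p = 74.631/120 = 0.622 A.

I_p ≈ 0.622 A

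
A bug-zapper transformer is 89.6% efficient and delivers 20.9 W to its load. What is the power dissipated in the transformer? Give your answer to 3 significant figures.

P_loss ≈ 2.43 W

P_in = P_out/η = 20.9/0.896 = 23.3259 W.
P_loss = P_in − P_out = 23.3259 − 20.9 = 2.43 W.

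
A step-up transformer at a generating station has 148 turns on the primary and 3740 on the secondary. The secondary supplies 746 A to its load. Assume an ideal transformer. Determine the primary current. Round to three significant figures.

For an ideal transformer I_p/I_s = N_s/N_p, so I_p = 746 × 3740/148 = 18900 A.

I_p ≈ 18900 A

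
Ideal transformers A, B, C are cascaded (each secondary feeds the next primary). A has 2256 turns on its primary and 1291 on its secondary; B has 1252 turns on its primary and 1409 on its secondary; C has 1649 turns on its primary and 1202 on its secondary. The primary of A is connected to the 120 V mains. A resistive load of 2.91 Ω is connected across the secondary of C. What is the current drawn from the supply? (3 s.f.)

Secondary of A: V = 120.00 × 1291/2256 = 68.670 V.
Secondary of B: V = 68.670 × 1409/1252 = 77.281 V.
Secondary of C: V = 77.281 × 1202/1649 = 56.332 V.
I_load = 56.332/2.91 = 19.358 A, so P_out = 56.332 × 19.358 = 1090.5 W.
All ideal ⇒ P_in = P_out, so I_supply = 1090.5/120 = 9.09 A.

I_supply ≈ 9.09 A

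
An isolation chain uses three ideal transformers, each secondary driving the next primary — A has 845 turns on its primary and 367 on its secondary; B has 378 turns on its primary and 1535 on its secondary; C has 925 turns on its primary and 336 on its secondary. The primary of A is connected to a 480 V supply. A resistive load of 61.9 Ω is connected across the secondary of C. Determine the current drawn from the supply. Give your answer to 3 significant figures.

I_supply ≈ 3.18 A

Secondary of A: V = 480.00 × 367/845 = 208.47 V.
Secondary of B: V = 208.47 × 1535/378 = 846.58 V.
Secondary of C: V = 846.58 × 336/925 = 307.51 V.
I_load = 307.51/61.9 = 4.9679 A, so P_out = 307.51 × 4.9679 = 1527.7 W.
All ideal ⇒ P_in = P_out, so I_supply = 1527.7/480 = 3.18 A.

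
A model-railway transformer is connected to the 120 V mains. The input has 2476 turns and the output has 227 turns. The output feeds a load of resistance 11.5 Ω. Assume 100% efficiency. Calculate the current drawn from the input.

I_in ≈ 0.0877 A

V_out = V_in × N_out/N_in = 120 × 227/2476 = 11.002 V.
I_out = V_out/R = 11.002/11.5 = 0.95666 A.
For an ideal transformer I_in N_in = I_out N_out, so I_in = 0.95666 × 227/2476 = 0.0877 A.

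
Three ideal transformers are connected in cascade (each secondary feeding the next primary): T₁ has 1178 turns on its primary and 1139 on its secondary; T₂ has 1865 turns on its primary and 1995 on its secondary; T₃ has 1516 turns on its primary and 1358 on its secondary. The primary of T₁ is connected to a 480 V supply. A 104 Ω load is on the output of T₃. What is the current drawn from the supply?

I_supply ≈ 3.96 A

Secondary of T₁: V = 480.00 × 1139/1178 = 464.11 V.
Secondary of T₂: V = 464.11 × 1995/1865 = 496.46 V.
Secondary of T₃: V = 496.46 × 1358/1516 = 444.72 V.
I_load = 444.72/104 = 4.2761 A, so P_out = 444.72 × 4.2761 = 1901.7 W.
All ideal ⇒ P_in = P_out, so I_supply = 1901.7/480 = 3.96 A.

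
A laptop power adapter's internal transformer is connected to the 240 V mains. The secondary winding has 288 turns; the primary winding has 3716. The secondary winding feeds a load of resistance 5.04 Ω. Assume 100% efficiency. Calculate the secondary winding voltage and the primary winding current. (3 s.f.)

V_s = V_p × N_s/N_p = 240 × 288/3716 = 18.601 V.
I_s = V_s/R = 18.601/5.04 = 3.6906 A.
I_p = I_s × N_s/N_p = 3.6906 × 288/3716 = 0.286 A.

V_s ≈ 18.6 V, I_p ≈ 0.286 A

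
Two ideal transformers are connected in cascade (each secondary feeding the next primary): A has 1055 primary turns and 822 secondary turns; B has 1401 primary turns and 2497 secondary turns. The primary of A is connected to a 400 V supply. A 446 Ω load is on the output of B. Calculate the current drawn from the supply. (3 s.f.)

I_supply ≈ 1.73 A

Secondary of A: V = 400.00 × 822/1055 = 311.66 V.
Secondary of B: V = 311.66 × 2497/1401 = 555.47 V.
I_load = 555.47/446 = 1.2454 A, so P_out = 555.47 × 1.2454 = 691.81 W.
All ideal ⇒ P_in = P_out, so I_supply = 691.81/400 = 1.73 A.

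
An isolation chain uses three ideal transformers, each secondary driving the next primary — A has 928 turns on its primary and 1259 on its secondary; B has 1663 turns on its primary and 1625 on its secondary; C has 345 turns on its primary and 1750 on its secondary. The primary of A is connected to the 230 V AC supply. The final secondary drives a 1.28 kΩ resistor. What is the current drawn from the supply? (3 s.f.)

Secondary of A: V = 230.00 × 1259/928 = 312.04 V.
Secondary of B: V = 312.04 × 1625/1663 = 304.91 V.
Secondary of C: V = 304.91 × 1750/345 = 1546.6 V.
I_load = 1546.6/1280 = 1.2083 A, so P_out = 1546.6 × 1.2083 = 1868.8 W.
All ideal ⇒ P_in = P_out, so I_supply = 1868.8/230 = 8.13 A.

I_supply ≈ 8.13 A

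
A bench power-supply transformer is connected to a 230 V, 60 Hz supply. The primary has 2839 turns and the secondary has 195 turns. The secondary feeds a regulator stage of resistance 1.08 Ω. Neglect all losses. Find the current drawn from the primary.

V_s = V_p × N_s/N_p = 230 × 195/2839 = 15.798 V.
I_s = V_s/R = 15.798/1.08 = 14.628 A.
For an ideal transformer I_p N_p = I_s N_s, so I_p = 14.628 × 195/2839 = 1.00 A.

I_p ≈ 1.00 A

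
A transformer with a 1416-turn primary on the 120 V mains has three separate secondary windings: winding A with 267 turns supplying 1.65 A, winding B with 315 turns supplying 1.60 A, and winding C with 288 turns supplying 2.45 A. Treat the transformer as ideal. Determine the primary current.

I_p ≈ 1.17 A

V_A = 120 × 267/1416 = 22.627 V; V_B = 120 × 315/1416 = 26.695 V; V_C = 120 × 288/1416 = 24.407 V.
P_out = V_A I_A + V_B I_B + V_C I_C = 22.627×1.65 + 26.695×1.60 + 24.407×2.45 = 37.335 + 42.712 + 59.797 = 139.84 W.
Ideal ⇒ P_in = P_out, so I_p = P_out/V_p = 139.84/120 = 1.17 A.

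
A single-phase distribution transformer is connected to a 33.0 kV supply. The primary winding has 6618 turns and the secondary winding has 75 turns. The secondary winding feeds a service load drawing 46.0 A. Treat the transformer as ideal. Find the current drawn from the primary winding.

For an ideal transformer I_p N_p = I_s N_s, so I_p = 46.0 × 75/6618 = 0.521 A.

I_p ≈ 0.521 A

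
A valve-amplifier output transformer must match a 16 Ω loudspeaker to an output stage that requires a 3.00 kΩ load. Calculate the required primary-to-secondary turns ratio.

N_p/N_s ≈ 13.7

Z_p/Z_s = (N_p/N_s)², so N_p/N_s = √(3000/16) = √188 = 13.7.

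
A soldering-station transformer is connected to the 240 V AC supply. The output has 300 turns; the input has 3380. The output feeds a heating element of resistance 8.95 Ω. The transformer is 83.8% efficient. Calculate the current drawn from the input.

V_out = 240 × 300/3380 = 21.302 V.
I_out = V_out/R = 21.302/8.95 = 2.3801 A.
P_out = V_out I_out = 21.302 × 2.3801 = 50.700 W.
P_in = P_out/η = 50.700/0.838 = 60.501 W.
I_in = P_in/V_in = 60.501/240 = 0.252 A.

I_in ≈ 0.252 A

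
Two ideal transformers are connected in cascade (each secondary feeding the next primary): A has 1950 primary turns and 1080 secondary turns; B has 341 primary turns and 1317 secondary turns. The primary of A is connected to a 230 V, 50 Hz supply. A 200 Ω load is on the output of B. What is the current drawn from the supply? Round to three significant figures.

Secondary of A: V = 230.00 × 1080/1950 = 127.38 V.
Secondary of B: V = 127.38 × 1317/341 = 491.98 V.
I_load = 491.98/200 = 2.4599 A, so P_out = 491.98 × 2.4599 = 1210.2 W.
All ideal ⇒ P_in = P_out, so I_supply = 1210.2/230 = 5.26 A.

I_supply ≈ 5.26 A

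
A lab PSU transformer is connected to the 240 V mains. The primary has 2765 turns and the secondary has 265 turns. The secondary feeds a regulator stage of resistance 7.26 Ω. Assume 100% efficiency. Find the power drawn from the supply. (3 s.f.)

V_s = V_p × N_s/N_p = 240 × 265/2765 = 23.002 V.
I_s = V_s/R = 23.002/7.26 = 3.1683 A.
I_p = I_s × N_s/N_p = 3.1683 × 265/2765 = 0.30365 A.
P = V_p I_p = 240 × 0.30365 = 72.9 W.

P ≈ 72.9 W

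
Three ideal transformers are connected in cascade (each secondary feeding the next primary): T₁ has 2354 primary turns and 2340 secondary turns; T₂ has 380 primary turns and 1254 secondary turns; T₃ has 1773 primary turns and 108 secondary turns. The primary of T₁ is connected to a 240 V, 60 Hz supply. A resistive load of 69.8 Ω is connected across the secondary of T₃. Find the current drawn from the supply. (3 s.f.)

Secondary of T₁: V = 240.00 × 2340/2354 = 238.57 V.
Secondary of T₂: V = 238.57 × 1254/380 = 787.29 V.
Secondary of T₃: V = 787.29 × 108/1773 = 47.957 V.
I_load = 47.957/69.8 = 0.68706 A, so P_out = 47.957 × 0.68706 = 32.949 W.
All ideal ⇒ P_in = P_out, so I_supply = 32.949/240 = 0.137 A.

I_supply ≈ 0.137 A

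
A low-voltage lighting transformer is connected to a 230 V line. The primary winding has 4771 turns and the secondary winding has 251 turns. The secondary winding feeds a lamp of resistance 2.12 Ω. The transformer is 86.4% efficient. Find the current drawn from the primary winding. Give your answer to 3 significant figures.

I_p ≈ 0.348 A

V_s = 230 × 251/4771 = 12.100 V.
I_s = V_s/R = 12.100/2.12 = 5.7076 A.
P_out = V_s I_s = 12.100 × 5.7076 = 69.063 W.
P_in = P_out/η = 69.063/0.864 = 79.935 W.
I_p = P_in/V_p = 79.935/230 = 0.348 A.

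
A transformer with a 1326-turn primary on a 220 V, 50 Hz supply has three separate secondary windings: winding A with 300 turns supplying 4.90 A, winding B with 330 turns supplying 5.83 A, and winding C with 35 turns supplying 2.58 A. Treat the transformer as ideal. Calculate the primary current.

V_A = 220 × 300/1326 = 49.774 V; V_B = 220 × 330/1326 = 54.751 V; V_C = 220 × 35/1326 = 5.8069 V.
P_out = V_A I_A + V_B I_B + V_C I_C = 49.774×4.90 + 54.751×5.83 + 5.8069×2.58 = 243.89 + 319.20 + 14.982 = 578.07 W.
Ideal ⇒ P_in = P_out, so I_p = P_out/V_p = 578.07/220 = 2.63 A.

I_p ≈ 2.63 A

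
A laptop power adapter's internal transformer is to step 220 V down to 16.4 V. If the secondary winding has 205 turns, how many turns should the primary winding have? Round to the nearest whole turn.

N_p = 2750 turns

N_p/N_s = V_p/V_s, so N_p = 205 × 220/16.4 = 2750.0 ≈ 2750 turns.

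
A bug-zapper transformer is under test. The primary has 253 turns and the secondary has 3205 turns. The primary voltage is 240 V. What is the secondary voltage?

V_s/V_p = N_s/N_p, so V_s = 240 × 3205/253 = 3040 V.

V_s ≈ 3040 V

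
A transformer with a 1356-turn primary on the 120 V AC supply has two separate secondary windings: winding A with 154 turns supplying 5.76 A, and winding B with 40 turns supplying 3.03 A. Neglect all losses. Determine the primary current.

I_p ≈ 0.744 A

V_A = 120 × 154/1356 = 13.628 V; V_B = 120 × 40/1356 = 3.5398 V.
P_out = V_A I_A + V_B I_B = 13.628×5.76 + 3.5398×3.03 = 78.499 + 10.726 = 89.225 W.
Ideal ⇒ P_in = P_out, so I_p = P_out/V_p = 89.225/120 = 0.744 A.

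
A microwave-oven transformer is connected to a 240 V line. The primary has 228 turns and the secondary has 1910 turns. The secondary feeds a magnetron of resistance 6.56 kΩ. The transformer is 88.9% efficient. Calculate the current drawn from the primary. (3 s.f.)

I_p ≈ 2.89 A

V_s = 240 × 1910/228 = 2010.5 V.
I_s = V_s/R = 2010.5/6560 = 0.30648 A.
P_out = V_s I_s = 2010.5 × 0.30648 = 616.19 W.
P_in = P_out/η = 616.19/0.889 = 693.13 W.
I_p = P_in/V_p = 693.13/240 = 2.89 A.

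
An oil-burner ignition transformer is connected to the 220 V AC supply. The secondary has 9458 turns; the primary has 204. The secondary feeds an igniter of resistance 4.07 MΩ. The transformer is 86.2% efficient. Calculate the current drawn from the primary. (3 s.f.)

I_p ≈ 0.135 A

V_s = 220 × 9458/204 = 10200 V.
I_s = V_s/R = 10200/(4.07×10^6) = 0.0025061 A.
P_out = V_s I_s = 10200 × 0.0025061 = 25.562 W.
P_in = P_out/η = 25.562/0.862 = 29.654 W.
I_p = P_in/V_p = 29.654/220 = 0.135 A.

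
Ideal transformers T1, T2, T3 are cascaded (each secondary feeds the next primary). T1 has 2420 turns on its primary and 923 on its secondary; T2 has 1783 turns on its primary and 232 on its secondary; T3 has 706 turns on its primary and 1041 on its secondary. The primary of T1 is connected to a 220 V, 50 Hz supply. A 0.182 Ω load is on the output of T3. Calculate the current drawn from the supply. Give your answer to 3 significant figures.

I_supply ≈ 6.47 A

After T1: V = 220.00 × 923/2420 = 83.909 V.
After T2: V = 83.909 × 232/1783 = 10.918 V.
After T3: V = 10.918 × 1041/706 = 16.099 V.
I_load = 16.099/0.182 = 88.455 A, so P_out = 16.099 × 88.455 = 1424.0 W.
All ideal ⇒ P_in = P_out, so I_supply = 1424.0/220 = 6.47 A.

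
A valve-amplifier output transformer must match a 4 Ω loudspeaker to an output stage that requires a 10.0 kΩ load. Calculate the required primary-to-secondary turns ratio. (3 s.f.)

Z_p/Z_s = (N_p/N_s)², so N_p/N_s = √(10000/4) = √2500 = 50.0.

N_p/N_s ≈ 50.0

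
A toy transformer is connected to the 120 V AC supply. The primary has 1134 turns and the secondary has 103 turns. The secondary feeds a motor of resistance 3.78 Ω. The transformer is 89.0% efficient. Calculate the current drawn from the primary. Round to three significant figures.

I_p ≈ 0.294 A

V_s = 120 × 103/1134 = 10.899 V.
I_s = V_s/R = 10.899/3.78 = 2.8835 A.
P_out = V_s I_s = 10.899 × 2.8835 = 31.428 W.
P_in = P_out/η = 31.428/0.890 = 35.313 W.
I_p = P_in/V_p = 35.313/120 = 0.294 A.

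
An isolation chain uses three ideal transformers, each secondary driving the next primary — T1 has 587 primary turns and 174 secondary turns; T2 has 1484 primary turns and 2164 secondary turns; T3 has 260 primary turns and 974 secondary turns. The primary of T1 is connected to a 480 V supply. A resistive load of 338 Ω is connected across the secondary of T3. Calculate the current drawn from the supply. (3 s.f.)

Secondary of T1: V = 480.00 × 174/587 = 142.28 V.
Secondary of T2: V = 142.28 × 2164/1484 = 207.48 V.
Secondary of T3: V = 207.48 × 974/260 = 777.25 V.
I_load = 777.25/338 = 2.2996 A, so P_out = 777.25 × 2.2996 = 1787.3 W.
All ideal ⇒ P_in = P_out, so I_supply = 1787.3/480 = 3.72 A.

I_supply ≈ 3.72 A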